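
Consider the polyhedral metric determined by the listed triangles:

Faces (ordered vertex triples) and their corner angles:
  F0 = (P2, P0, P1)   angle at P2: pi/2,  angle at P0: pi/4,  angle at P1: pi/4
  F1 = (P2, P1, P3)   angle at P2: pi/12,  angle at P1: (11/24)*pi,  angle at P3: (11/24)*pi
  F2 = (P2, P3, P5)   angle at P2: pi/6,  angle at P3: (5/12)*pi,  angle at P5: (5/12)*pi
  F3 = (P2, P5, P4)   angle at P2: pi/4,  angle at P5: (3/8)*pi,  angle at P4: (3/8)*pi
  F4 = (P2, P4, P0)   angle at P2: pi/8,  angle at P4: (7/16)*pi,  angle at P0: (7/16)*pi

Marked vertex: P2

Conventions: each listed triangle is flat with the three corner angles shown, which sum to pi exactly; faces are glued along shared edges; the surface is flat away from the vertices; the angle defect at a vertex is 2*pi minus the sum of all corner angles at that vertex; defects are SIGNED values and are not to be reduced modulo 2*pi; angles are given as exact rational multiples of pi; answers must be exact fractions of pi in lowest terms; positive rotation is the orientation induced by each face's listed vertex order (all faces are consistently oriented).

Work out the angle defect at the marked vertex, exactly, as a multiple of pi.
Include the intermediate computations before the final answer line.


Sum of corner angles at P2: (9/8)*pi
defect = 2*pi - (9/8)*pi

Answer: defect(P2) = (7/8)*pi


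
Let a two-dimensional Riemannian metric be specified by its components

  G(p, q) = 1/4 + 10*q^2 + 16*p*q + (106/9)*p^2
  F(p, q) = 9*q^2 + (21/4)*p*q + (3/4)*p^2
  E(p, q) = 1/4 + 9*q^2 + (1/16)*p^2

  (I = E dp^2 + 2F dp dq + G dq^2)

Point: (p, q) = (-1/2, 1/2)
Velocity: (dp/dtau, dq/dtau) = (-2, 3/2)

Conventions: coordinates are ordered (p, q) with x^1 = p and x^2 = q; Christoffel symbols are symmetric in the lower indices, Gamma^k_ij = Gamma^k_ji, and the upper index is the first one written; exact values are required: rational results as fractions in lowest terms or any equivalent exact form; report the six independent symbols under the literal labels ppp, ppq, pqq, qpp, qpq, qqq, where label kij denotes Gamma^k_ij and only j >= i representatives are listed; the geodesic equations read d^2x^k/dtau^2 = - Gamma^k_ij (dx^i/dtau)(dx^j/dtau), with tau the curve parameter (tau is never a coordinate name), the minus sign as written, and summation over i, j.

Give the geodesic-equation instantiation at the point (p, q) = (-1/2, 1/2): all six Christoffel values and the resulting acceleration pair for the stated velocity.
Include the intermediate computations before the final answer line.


E = 161/64, F = 9/8, G = 61/36 at the point
E_p = -1/16, E_q = 9, F_p = 15/8, F_q = 51/8, G_p = -34/9, G_q = 2
EG - F^2 = 6905/2304;  g^inv = (2304/6905) * [[61/36, -9/8], [-9/8, 161/64]]
first-kind symbols [ij,l] = (1/2)(d_i g_jl + d_j g_il - d_l g_ij): [pp,p] = E_p/2 = -1/32, [pp,q] = F_p - E_q/2 = -21/8, [pq,p] = E_q/2 = 9/2, [pq,q] = G_p/2 = -17/9, [qq,p] = F_q - G_p/2 = 595/72, [qq,q] = G_q/2 = 1
Gamma^p_ij = (G*[ij,p] - F*[ij,q])/(EG - F^2), Gamma^q_ij = (E*[ij,q] - F*[ij,p])/(EG - F^2)
Gamma_ppp = 6682/6905, Gamma_ppq = 22464/6905, Gamma_pqq = 267032/62145, Gamma_qpp = -30267/13810, Gamma_qpq = -22612/6905, Gamma_qqq = -15624/6905
d^2p/dtau^2 = -(Gamma_ppp*(-2)^2 + 2*Gamma_ppq*(-2)*(3/2) + Gamma_pqq*(3/2)^2) = 41298/6905
d^2q/dtau^2 = -(Gamma_qpp*(-2)^2 + 2*Gamma_qpq*(-2)*(3/2) + Gamma_qqq*(3/2)^2) = -39984/6905

Answer: Gamma_ppp = 6682/6905, Gamma_ppq = 22464/6905, Gamma_pqq = 267032/62145, Gamma_qpp = -30267/13810, Gamma_qpq = -22612/6905, Gamma_qqq = -15624/6905; accelerations (d^2p/dtau^2, d^2q/dtau^2) = (41298/6905, -39984/6905)


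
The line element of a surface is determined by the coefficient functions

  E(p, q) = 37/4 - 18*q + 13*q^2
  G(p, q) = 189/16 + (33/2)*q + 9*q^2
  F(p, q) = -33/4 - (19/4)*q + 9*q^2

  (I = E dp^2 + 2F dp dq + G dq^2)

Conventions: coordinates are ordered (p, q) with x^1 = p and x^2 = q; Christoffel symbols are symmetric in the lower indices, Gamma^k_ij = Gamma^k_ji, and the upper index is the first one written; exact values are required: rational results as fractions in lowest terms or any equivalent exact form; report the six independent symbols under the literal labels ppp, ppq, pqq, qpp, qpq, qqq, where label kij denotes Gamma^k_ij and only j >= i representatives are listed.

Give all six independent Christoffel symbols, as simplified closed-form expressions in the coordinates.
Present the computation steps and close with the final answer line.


E = 37/4 - 18*q + 13*q^2; F = -33/4 - (19/4)*q + 9*q^2; G = 189/16 + (33/2)*q + 9*q^2
Gamma^k_ij = (1/2) g^{kl} (d_i g_jl + d_j g_il - d_l g_ij), with g^inv = (1/(EG-F^2)) [[G, -F], [-F, E]]
first partials: E_p = 0, E_q = -18 + 26*q, F_p = 0, F_q = -19/4 + 18*q, G_p = 0, G_q = 33/2 + 18*q
D = EG - F^2 = 2637/64 - (1107/8)*q + (263/4)*q^2 + 138*q^3 + 36*q^4
expanded: Gamma^p_pp = (G E_p - 2F F_p + F E_q)/(2D), Gamma^p_pq = (G E_q - F G_p)/(2D), Gamma^p_qq = (2G F_q - G G_p - F G_q)/(2D), Gamma^q_pp = (2E F_p - E E_q - F E_p)/(2D), Gamma^q_pq = (E G_p - F E_q)/(2D), Gamma^q_qq = (E G_q - 2F F_q + F G_p)/(2D); substitute and cancel common factors

Answer: Gamma_ppp = (7488*q^3 - 9136*q^2 - 4128*q + 4752)/(2304*q^4 + 8832*q^3 + 4208*q^2 - 8856*q + 2637), Gamma_ppq = (7488*q^3 + 8544*q^2 + 324*q - 6804)/(2304*q^4 + 8832*q^3 + 4208*q^2 - 8856*q + 2637), Gamma_pqq = (5184*q^3 + 14256*q^2 + 15852*q + 765)/(2304*q^4 + 8832*q^3 + 4208*q^2 - 8856*q + 2637), Gamma_qpp = (-10816*q^3 + 22464*q^2 - 18064*q + 5328)/(2304*q^4 + 8832*q^3 + 4208*q^2 - 8856*q + 2637), Gamma_qpq = (-7488*q^3 + 9136*q^2 + 4128*q - 4752)/(2304*q^4 + 8832*q^3 + 4208*q^2 - 8856*q + 2637), Gamma_qqq = (-2880*q^3 + 4704*q^2 + 3884*q + 2376)/(2304*q^4 + 8832*q^3 + 4208*q^2 - 8856*q + 2637)


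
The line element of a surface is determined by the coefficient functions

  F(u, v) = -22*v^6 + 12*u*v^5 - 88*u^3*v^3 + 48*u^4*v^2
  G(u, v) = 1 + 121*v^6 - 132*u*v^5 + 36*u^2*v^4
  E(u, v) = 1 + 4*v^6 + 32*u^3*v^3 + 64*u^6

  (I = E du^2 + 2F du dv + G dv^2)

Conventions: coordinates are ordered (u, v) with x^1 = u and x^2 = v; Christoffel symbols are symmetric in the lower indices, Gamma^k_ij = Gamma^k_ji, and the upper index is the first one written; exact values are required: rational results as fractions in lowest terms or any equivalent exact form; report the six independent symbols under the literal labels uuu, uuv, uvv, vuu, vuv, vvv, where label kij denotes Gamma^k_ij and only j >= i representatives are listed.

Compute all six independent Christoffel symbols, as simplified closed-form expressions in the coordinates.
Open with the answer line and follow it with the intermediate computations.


Answer: Gamma_uuu = (192*u^5 + 48*u^2*v^3)/(64*u^6 + 32*u^3*v^3 + 36*u^2*v^4 - 132*u*v^5 + 125*v^6 + 1), Gamma_uuv = (48*u^3*v^2 + 12*v^5)/(64*u^6 + 32*u^3*v^3 + 36*u^2*v^4 - 132*u*v^5 + 125*v^6 + 1), Gamma_uvv = (96*u^4*v - 264*u^3*v^2 + 24*u*v^4 - 66*v^5)/(64*u^6 + 32*u^3*v^3 + 36*u^2*v^4 - 132*u*v^5 + 125*v^6 + 1), Gamma_vuu = (144*u^3*v^2 - 264*u^2*v^3)/(64*u^6 + 32*u^3*v^3 + 36*u^2*v^4 - 132*u*v^5 + 125*v^6 + 1), Gamma_vuv = (36*u*v^4 - 66*v^5)/(64*u^6 + 32*u^3*v^3 + 36*u^2*v^4 - 132*u*v^5 + 125*v^6 + 1), Gamma_vvv = (72*u^2*v^3 - 330*u*v^4 + 363*v^5)/(64*u^6 + 32*u^3*v^3 + 36*u^2*v^4 - 132*u*v^5 + 125*v^6 + 1)

E = 1 + 4*v^6 + 32*u^3*v^3 + 64*u^6; F = -22*v^6 + 12*u*v^5 - 88*u^3*v^3 + 48*u^4*v^2; G = 1 + 121*v^6 - 132*u*v^5 + 36*u^2*v^4
Gamma^k_ij = (1/2) g^{kl} (d_i g_jl + d_j g_il - d_l g_ij), with g^inv = (1/(EG-F^2)) [[G, -F], [-F, E]]
first partials: E_u = 96*u^2*v^3 + 384*u^5, E_v = 24*v^5 + 96*u^3*v^2, F_u = 12*v^5 - 264*u^2*v^3 + 192*u^3*v^2, F_v = -132*v^5 + 60*u*v^4 - 264*u^3*v^2 + 96*u^4*v, G_u = -132*v^5 + 72*u*v^4, G_v = 726*v^5 - 660*u*v^4 + 144*u^2*v^3
D = EG - F^2 = 1 + 125*v^6 - 132*u*v^5 + 36*u^2*v^4 + 32*u^3*v^3 + 64*u^6
expanded: Gamma^u_uu = (G E_u - 2F F_u + F E_v)/(2D), Gamma^u_uv = (G E_v - F G_u)/(2D), Gamma^u_vv = (2G F_v - G G_u - F G_v)/(2D), Gamma^v_uu = (2E F_u - E E_v - F E_u)/(2D), Gamma^v_uv = (E G_u - F E_v)/(2D), Gamma^v_vv = (E G_v - 2F F_v + F G_u)/(2D); substitute and cancel common factors


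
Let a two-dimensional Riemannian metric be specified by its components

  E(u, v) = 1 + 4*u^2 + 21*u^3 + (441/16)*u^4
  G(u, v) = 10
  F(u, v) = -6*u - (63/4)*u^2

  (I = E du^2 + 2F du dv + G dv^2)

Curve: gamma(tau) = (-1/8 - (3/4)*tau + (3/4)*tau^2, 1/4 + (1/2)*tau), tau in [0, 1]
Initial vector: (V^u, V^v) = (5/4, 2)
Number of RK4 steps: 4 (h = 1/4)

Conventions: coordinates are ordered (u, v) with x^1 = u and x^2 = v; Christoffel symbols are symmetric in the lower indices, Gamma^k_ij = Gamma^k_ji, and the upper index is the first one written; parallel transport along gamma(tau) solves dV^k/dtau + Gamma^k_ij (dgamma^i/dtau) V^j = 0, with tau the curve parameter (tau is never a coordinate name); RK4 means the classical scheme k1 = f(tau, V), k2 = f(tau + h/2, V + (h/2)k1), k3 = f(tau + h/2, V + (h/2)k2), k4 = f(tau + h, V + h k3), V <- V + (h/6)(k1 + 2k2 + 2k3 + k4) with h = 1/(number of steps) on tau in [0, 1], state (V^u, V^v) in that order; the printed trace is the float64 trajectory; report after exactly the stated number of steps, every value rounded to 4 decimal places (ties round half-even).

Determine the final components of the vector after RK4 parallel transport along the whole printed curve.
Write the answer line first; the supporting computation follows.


Answer: V^u = 1.2500, V^v = 2.0000

gamma'(tau) = (-3/4 + (3/2)*tau, 1/2); f(tau, V)^k = -Gamma^k_ij(gamma(tau)) gamma'^i(tau) V^j; h = 1/4; intermediate values shown to 6 dp
curve data and Christoffel symbols at the stage parameters:
  tau = 0.000000: gamma = (-0.125000, 0.250000), gamma' = (-0.750000, 0.500000); Gamma_uuu = -0.011515, Gamma_uuv = 0.000000, Gamma_uvv = 0.000000, Gamma_vuu = -0.205670, Gamma_vuv = 0.000000, Gamma_vvv = 0.000000
  tau = 0.125000: gamma = (-0.207031, 0.312500), gamma' = (-0.562500, 0.500000); Gamma_uuu = 0.003274, Gamma_uuv = 0.000000, Gamma_uvv = 0.000000, Gamma_vuu = 0.051963, Gamma_vuv = 0.000000, Gamma_vvv = 0.000000
  tau = 0.250000: gamma = (-0.265625, 0.375000), gamma' = (-0.375000, 0.500000); Gamma_uuu = 0.012658, Gamma_uuv = 0.000000, Gamma_uvv = 0.000000, Gamma_vuu = 0.236108, Gamma_vuv = 0.000000, Gamma_vvv = 0.000000
  tau = 0.375000: gamma = (-0.300781, 0.437500), gamma' = (-0.187500, 0.500000); Gamma_uuu = 0.014639, Gamma_uuv = 0.000000, Gamma_uvv = 0.000000, Gamma_vuu = 0.346905, Gamma_vuv = 0.000000, Gamma_vvv = 0.000000
  tau = 0.500000: gamma = (-0.312500, 0.500000), gamma' = (0.000000, 0.500000); Gamma_uuu = 0.014371, Gamma_uuv = 0.000000, Gamma_uvv = 0.000000, Gamma_vuu = 0.383891, Gamma_vuv = 0.000000, Gamma_vvv = 0.000000
  tau = 0.625000: gamma = (-0.300781, 0.562500), gamma' = (0.187500, 0.500000); Gamma_uuu = 0.014639, Gamma_uuv = 0.000000, Gamma_uvv = 0.000000, Gamma_vuu = 0.346905, Gamma_vuv = 0.000000, Gamma_vvv = 0.000000
  tau = 0.750000: gamma = (-0.265625, 0.625000), gamma' = (0.375000, 0.500000); Gamma_uuu = 0.012658, Gamma_uuv = 0.000000, Gamma_uvv = 0.000000, Gamma_vuu = 0.236108, Gamma_vuv = 0.000000, Gamma_vvv = 0.000000
  tau = 0.875000: gamma = (-0.207031, 0.687500), gamma' = (0.562500, 0.500000); Gamma_uuu = 0.003274, Gamma_uuv = 0.000000, Gamma_uvv = 0.000000, Gamma_vuu = 0.051963, Gamma_vuv = 0.000000, Gamma_vvv = 0.000000
  tau = 1.000000: gamma = (-0.125000, 0.750000), gamma' = (0.750000, 0.500000); Gamma_uuu = -0.011515, Gamma_uuv = 0.000000, Gamma_uvv = 0.000000, Gamma_vuu = -0.205670, Gamma_vuv = 0.000000, Gamma_vvv = 0.000000
step 0: V^u = 1.2500, V^v = 2.0000
step 1: k1 = (-0.010796, -0.192815), k2 = (0.002300, 0.036497), k3 = (0.002303, 0.036545), k4 = (0.005936, 0.110727); V <- V + (h/6)(k1 + 2k2 + 2k3 + k4): V^u = 1.2502, V^v = 2.0027
step 2: k1 = (0.005934, 0.110692), k2 = (0.003434, 0.081366), k3 = (0.003433, 0.081346), k4 = (0.000000, 0.000000); V <- V + (h/6)(k1 + 2k2 + 2k3 + k4): V^u = 1.2510, V^v = 2.0208
step 3: k1 = (0.000000, 0.000000), k2 = (-0.003434, -0.081371), k3 = (-0.003433, -0.081343), k4 = (-0.005934, -0.110688); V <- V + (h/6)(k1 + 2k2 + 2k3 + k4): V^u = 1.2502, V^v = 2.0027
step 4: k1 = (-0.005934, -0.110692), k2 = (-0.002301, -0.036520), k3 = (-0.002302, -0.036533), k4 = (0.010792, 0.192755); V <- V + (h/6)(k1 + 2k2 + 2k3 + k4): V^u = 1.2500, V^v = 2.0000


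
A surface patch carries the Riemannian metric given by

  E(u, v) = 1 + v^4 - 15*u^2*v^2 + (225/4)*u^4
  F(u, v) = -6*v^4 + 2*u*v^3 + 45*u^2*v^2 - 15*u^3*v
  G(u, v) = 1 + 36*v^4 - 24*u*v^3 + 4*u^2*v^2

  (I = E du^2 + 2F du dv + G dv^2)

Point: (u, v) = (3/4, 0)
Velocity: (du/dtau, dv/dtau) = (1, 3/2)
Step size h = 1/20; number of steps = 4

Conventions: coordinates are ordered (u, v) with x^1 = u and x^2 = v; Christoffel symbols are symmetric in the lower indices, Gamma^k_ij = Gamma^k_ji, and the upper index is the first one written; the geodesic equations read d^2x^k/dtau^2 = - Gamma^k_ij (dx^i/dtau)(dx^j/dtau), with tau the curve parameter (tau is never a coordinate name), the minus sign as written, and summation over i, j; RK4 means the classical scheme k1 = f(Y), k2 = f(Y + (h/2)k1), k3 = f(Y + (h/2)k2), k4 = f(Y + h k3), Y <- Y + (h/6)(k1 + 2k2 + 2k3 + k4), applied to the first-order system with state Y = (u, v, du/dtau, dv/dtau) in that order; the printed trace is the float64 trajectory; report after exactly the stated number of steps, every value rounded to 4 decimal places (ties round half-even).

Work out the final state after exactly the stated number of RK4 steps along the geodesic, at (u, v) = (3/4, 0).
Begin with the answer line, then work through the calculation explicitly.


Answer: u = 0.9179, v = 0.3005, du/dtau = 0.6893, dv/dtau = 1.5047

f(Y) = (du/dtau, dv/dtau, -Gamma^u_ij Y'^i Y'^j, -Gamma^v_ij Y'^i Y'^j) with the Gammas evaluated at the stage position; h = 0.050000; intermediate values shown to 6 dp
step 0: u = 0.7500, v = 0.0000, du/dtau = 1.0000, dv/dtau = 1.5000
step 1:
  k1: at (u, v) = (0.750000, 0.000000), (du/dtau, dv/dtau) = (1.000000, 1.500000); Gamma_uuu = 2.524806, Gamma_uuv = 0.000000, Gamma_uvv = -0.336641, Gamma_vuu = 0.000000, Gamma_vuv = 0.000000, Gamma_vvv = 0.000000; k1 = (1.000000, 1.500000, -1.767365, 0.000000)
  k2: at (u, v) = (0.775000, 0.037500), (du/dtau, dv/dtau) = (0.955816, 1.500000); Gamma_uuu = 2.459854, Gamma_uuv = -0.015870, Gamma_uvv = -0.232760, Gamma_vuu = -0.027141, Gamma_vuv = 0.000175, Gamma_vvv = 0.002568; k2 = (0.955816, 1.500000, -1.678066, 0.018515)
  k3: at (u, v) = (0.773895, 0.037500), (du/dtau, dv/dtau) = (0.958048, 1.500463); Gamma_uuu = 2.462704, Gamma_uuv = -0.015911, Gamma_uvv = -0.232894, Gamma_vuu = -0.027205, Gamma_vuv = 0.000176, Gamma_vvv = 0.002573; k3 = (0.958048, 1.500463, -1.690330, 0.018673)
  k4: at (u, v) = (0.797902, 0.075023), (du/dtau, dv/dtau) = (0.915484, 1.500934); Gamma_uuu = 2.403099, Gamma_uuv = -0.030127, Gamma_uvv = -0.139651, Gamma_vuu = -0.043309, Gamma_vuv = 0.000543, Gamma_vvv = 0.002517; k4 = (0.915484, 1.500934, -1.616661, 0.029136)
  Y <- Y + (h/6)(k1 + 2k2 + 2k3 + k4): u = 0.7979, v = 0.0750, du/dtau = 0.9157, dv/dtau = 1.5009
step 2:
  k1: at (u, v) = (0.797860, 0.075015), (du/dtau, dv/dtau) = (0.915660, 1.500863); Gamma_uuu = 2.403204, Gamma_uuv = -0.030127, Gamma_uvv = -0.139666, Gamma_vuu = -0.043309, Gamma_vuv = 0.000543, Gamma_vvv = 0.002517; k1 = (0.915660, 1.500863, -1.617510, 0.029150)
  k2: at (u, v) = (0.820752, 0.112537), (du/dtau, dv/dtau) = (0.875222, 1.501591); Gamma_uuu = 2.349318, Gamma_uuv = -0.042950, Gamma_uvv = -0.055542, Gamma_vuu = -0.050693, Gamma_vuv = 0.000927, Gamma_vvv = 0.001198; k2 = (0.875222, 1.501591, -1.561484, 0.033693)
  k3: at (u, v) = (0.819741, 0.112555), (du/dtau, dv/dtau) = (0.876623, 1.501705); Gamma_uuu = 2.351790, Gamma_uuv = -0.043055, Gamma_uvv = -0.055240, Gamma_vuu = -0.050768, Gamma_vuv = 0.000929, Gamma_vvv = 0.001192; k3 = (0.876623, 1.501705, -1.569343, 0.033877)
  k4: at (u, v) = (0.841691, 0.150101), (du/dtau, dv/dtau) = (0.837193, 1.502556); Gamma_uuu = 2.302883, Gamma_uuv = -0.054757, Gamma_uvv = 0.021492, Gamma_vuu = -0.051141, Gamma_vuv = 0.001216, Gamma_vvv = -0.000477; k4 = (0.837193, 1.502556, -1.524832, 0.033863)
  Y <- Y + (h/6)(k1 + 2k2 + 2k3 + k4): u = 0.8417, v = 0.1501, du/dtau = 0.8373, dv/dtau = 1.5025
step 3:
  k1: at (u, v) = (0.841665, 0.150099), (du/dtau, dv/dtau) = (0.837293, 1.502514); Gamma_uuu = 2.302947, Gamma_uuv = -0.054760, Gamma_uvv = 0.021499, Gamma_vuu = -0.051143, Gamma_vuv = 0.001216, Gamma_vvv = -0.000477; k1 = (0.837293, 1.502514, -1.525258, 0.033872)
  k2: at (u, v) = (0.862597, 0.187662), (du/dtau, dv/dtau) = (0.799162, 1.503361); Gamma_uuu = 2.258917, Gamma_uuv = -0.065525, Gamma_uvv = 0.091961, Gamma_vuu = -0.045808, Gamma_vuv = 0.001329, Gamma_vvv = -0.001865; k2 = (0.799162, 1.503361, -1.493072, 0.030277)
  k3: at (u, v) = (0.861644, 0.187683), (du/dtau, dv/dtau) = (0.799966, 1.503271); Gamma_uuu = 2.261135, Gamma_uuv = -0.065669, Gamma_uvv = 0.092531, Gamma_vuu = -0.045804, Gamma_vuv = 0.001330, Gamma_vvv = -0.001874; k3 = (0.799966, 1.503271, -1.498166, 0.030348)
  k4: at (u, v) = (0.881663, 0.225262), (du/dtau, dv/dtau) = (0.762385, 1.504031); Gamma_uuu = 2.221280, Gamma_uuv = -0.075671, Gamma_uvv = 0.157854, Gamma_vuu = -0.035650, Gamma_vuv = 0.001214, Gamma_vvv = -0.002533; k4 = (0.762385, 1.504031, -1.474623, 0.023667)
  Y <- Y + (h/6)(k1 + 2k2 + 2k3 + k4): u = 0.8816, v = 0.2253, du/dtau = 0.7624, dv/dtau = 1.5040
step 4:
  k1: at (u, v) = (0.881647, 0.225264), (du/dtau, dv/dtau) = (0.762440, 1.504004); Gamma_uuu = 2.221315, Gamma_uuv = -0.075674, Gamma_uvv = 0.157868, Gamma_vuu = -0.035648, Gamma_vuv = 0.001214, Gamma_vvv = -0.002534; k1 = (0.762440, 1.504004, -1.474833, 0.023669)
  k2: at (u, v) = (0.900708, 0.262864), (du/dtau, dv/dtau) = (0.725569, 1.504596); Gamma_uuu = 2.185377, Gamma_uuv = -0.085038, Gamma_uvv = 0.218843, Gamma_vuu = -0.021413, Gamma_vuv = 0.000833, Gamma_vvv = -0.002144; k2 = (0.725569, 1.504596, -1.460244, 0.014308)
  k3: at (u, v) = (0.899787, 0.262879), (du/dtau, dv/dtau) = (0.725934, 1.504361); Gamma_uuu = 2.187429, Gamma_uuv = -0.085210, Gamma_uvv = 0.219601, Gamma_vuu = -0.021294, Gamma_vuv = 0.000829, Gamma_vvv = -0.002138; k3 = (0.725934, 1.504361, -1.463602, 0.014248)
  k4: at (u, v) = (0.917944, 0.300482), (du/dtau, dv/dtau) = (0.689260, 1.504716); Gamma_uuu = 2.154826, Gamma_uuv = -0.094049, Gamma_uvv = 0.276983, Gamma_vuu = -0.003430, Gamma_vuv = 0.000150, Gamma_vvv = -0.000441; k4 = (0.689260, 1.504716, -1.455767, 0.002317)
  Y <- Y + (h/6)(k1 + 2k2 + 2k3 + k4): u = 0.9179, v = 0.3005, du/dtau = 0.6893, dv/dtau = 1.5047


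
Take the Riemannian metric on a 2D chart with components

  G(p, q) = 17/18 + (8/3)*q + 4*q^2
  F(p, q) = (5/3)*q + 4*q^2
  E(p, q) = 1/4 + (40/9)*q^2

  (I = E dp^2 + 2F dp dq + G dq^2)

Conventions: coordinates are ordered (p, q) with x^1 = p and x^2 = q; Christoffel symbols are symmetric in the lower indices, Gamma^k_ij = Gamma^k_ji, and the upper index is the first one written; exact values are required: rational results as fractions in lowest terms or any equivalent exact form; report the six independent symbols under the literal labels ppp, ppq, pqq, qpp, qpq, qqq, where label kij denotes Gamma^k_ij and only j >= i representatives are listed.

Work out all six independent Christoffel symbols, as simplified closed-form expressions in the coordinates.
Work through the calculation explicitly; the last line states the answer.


E = 1/4 + (40/9)*q^2; F = (5/3)*q + 4*q^2; G = 17/18 + (8/3)*q + 4*q^2
Gamma^k_ij = (1/2) g^{kl} (d_i g_jl + d_j g_il - d_l g_ij), with g^inv = (1/(EG-F^2)) [[G, -F], [-F, E]]
first partials: E_p = 0, E_q = (80/9)*q, F_p = 0, F_q = 5/3 + 8*q, G_p = 0, G_q = 8/3 + 8*q
D = EG - F^2 = 17/72 + (2/3)*q + (196/81)*q^2 - (40/27)*q^3 + (16/9)*q^4
expanded: Gamma^p_pp = (G E_p - 2F F_p + F E_q)/(2D), Gamma^p_pq = (G E_q - F G_p)/(2D), Gamma^p_qq = (2G F_q - G G_p - F G_q)/(2D), Gamma^q_pp = (2E F_p - E E_q - F E_p)/(2D), Gamma^q_pq = (E G_p - F E_q)/(2D), Gamma^q_qq = (E G_q - 2F F_q + F G_p)/(2D); substitute and cancel common factors

Answer: Gamma_ppp = (11520*q^3 + 4800*q^2)/(1152*q^4 - 960*q^3 + 1568*q^2 + 432*q + 153), Gamma_ppq = (11520*q^3 + 7680*q^2 + 2720*q)/(1152*q^4 - 960*q^3 + 1568*q^2 + 432*q + 153), Gamma_pqq = (10368*q^3 + 10368*q^2 + 6336*q + 1020)/(1152*q^4 - 960*q^3 + 1568*q^2 + 432*q + 153), Gamma_qpp = (-12800*q^3 - 720*q)/(1152*q^4 - 960*q^3 + 1568*q^2 + 432*q + 153), Gamma_qpq = (-11520*q^3 - 4800*q^2)/(1152*q^4 - 960*q^3 + 1568*q^2 + 432*q + 153), Gamma_qqq = (-9216*q^3 - 9120*q^2 - 1152*q + 216)/(1152*q^4 - 960*q^3 + 1568*q^2 + 432*q + 153)


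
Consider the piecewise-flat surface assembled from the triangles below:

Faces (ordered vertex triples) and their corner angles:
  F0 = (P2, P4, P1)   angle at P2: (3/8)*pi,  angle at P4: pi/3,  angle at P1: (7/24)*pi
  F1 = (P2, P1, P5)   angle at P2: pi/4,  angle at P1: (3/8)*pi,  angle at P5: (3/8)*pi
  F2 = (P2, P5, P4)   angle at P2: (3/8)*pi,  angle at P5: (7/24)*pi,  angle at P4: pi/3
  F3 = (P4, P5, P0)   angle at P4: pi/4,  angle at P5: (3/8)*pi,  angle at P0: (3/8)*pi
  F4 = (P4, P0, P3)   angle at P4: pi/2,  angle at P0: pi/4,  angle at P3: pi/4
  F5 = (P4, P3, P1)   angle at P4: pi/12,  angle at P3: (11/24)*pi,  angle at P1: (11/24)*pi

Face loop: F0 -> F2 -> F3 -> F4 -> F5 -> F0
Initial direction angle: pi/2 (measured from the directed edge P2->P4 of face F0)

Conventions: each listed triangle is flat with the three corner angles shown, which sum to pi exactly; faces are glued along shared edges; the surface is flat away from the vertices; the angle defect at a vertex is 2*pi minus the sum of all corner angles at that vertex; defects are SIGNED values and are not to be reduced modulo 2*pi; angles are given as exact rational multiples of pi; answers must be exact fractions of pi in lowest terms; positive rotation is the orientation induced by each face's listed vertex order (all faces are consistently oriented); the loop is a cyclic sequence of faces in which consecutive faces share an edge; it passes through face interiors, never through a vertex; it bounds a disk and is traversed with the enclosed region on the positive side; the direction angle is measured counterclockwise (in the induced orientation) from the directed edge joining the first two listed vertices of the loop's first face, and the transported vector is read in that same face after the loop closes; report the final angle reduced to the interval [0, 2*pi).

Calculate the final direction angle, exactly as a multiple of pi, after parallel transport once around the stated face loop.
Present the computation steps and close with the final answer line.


enclosed vertex P4: corner angles sum to (3/2)*pi, defect = 2*pi - (3/2)*pi = pi/2
by Gauss-Bonnet the loop rotates the vector by the enclosed defect sum (positive orientation, mod 2*pi)
final angle = pi/2 + pi/2 = pi (mod 2*pi)

Answer: final direction angle = pi


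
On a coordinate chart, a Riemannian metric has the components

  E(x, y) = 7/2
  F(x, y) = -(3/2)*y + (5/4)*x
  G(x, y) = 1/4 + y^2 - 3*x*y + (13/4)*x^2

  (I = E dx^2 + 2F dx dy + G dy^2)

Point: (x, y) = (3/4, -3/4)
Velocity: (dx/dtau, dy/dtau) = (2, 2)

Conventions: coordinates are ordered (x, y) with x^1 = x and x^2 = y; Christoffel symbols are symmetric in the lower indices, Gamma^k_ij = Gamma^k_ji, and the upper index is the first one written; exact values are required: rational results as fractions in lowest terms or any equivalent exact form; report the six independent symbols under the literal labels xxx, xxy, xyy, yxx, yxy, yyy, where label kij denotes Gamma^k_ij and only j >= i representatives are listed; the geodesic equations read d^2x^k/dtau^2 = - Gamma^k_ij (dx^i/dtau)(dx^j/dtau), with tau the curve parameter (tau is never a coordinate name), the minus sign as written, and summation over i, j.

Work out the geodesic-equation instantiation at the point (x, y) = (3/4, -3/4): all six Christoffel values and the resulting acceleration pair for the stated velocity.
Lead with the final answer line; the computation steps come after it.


Answer: Gamma_xxx = -660/2789, Gamma_xxy = -1881/2789, Gamma_xyy = -18477/11156, Gamma_yxx = 1120/2789, Gamma_yxy = 3192/2789, Gamma_yyy = 993/2789; accelerations (d^2x/dtau^2, d^2y/dtau^2) = (36165/2789, -33988/2789)

E = 7/2, F = 33/16, G = 277/64 at the point
E_x = 0, E_y = 0, F_x = 5/4, F_y = -3/2, G_x = 57/8, G_y = -15/4
EG - F^2 = 2789/256;  g^inv = (256/2789) * [[277/64, -33/16], [-33/16, 7/2]]
first-kind symbols [ij,l] = (1/2)(d_i g_jl + d_j g_il - d_l g_ij): [xx,x] = E_x/2 = 0, [xx,y] = F_x - E_y/2 = 5/4, [xy,x] = E_y/2 = 0, [xy,y] = G_x/2 = 57/16, [yy,x] = F_y - G_x/2 = -81/16, [yy,y] = G_y/2 = -15/8
Gamma^x_ij = (G*[ij,x] - F*[ij,y])/(EG - F^2), Gamma^y_ij = (E*[ij,y] - F*[ij,x])/(EG - F^2)
Gamma_xxx = -660/2789, Gamma_xxy = -1881/2789, Gamma_xyy = -18477/11156, Gamma_yxx = 1120/2789, Gamma_yxy = 3192/2789, Gamma_yyy = 993/2789
d^2x/dtau^2 = -(Gamma_xxx*(2)^2 + 2*Gamma_xxy*(2)*(2) + Gamma_xyy*(2)^2) = 36165/2789
d^2y/dtau^2 = -(Gamma_yxx*(2)^2 + 2*Gamma_yxy*(2)*(2) + Gamma_yyy*(2)^2) = -33988/2789


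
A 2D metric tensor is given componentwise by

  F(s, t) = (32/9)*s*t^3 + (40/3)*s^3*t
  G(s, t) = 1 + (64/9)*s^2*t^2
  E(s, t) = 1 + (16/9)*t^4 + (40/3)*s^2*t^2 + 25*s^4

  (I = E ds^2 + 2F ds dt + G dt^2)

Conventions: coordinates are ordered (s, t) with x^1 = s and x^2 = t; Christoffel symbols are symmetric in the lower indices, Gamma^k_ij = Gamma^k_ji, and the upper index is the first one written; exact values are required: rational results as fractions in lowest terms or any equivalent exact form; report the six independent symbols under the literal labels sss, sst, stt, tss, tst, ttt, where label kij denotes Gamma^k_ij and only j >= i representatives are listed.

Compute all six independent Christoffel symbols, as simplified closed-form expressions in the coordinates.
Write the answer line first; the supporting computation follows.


Answer: Gamma_sss = (450*s^3 + 120*s*t^2)/(225*s^4 + 184*s^2*t^2 + 16*t^4 + 9), Gamma_sst = (120*s^2*t + 32*t^3)/(225*s^4 + 184*s^2*t^2 + 16*t^4 + 9), Gamma_stt = (120*s^3 + 32*s*t^2)/(225*s^4 + 184*s^2*t^2 + 16*t^4 + 9), Gamma_tss = 240*s^2*t/(225*s^4 + 184*s^2*t^2 + 16*t^4 + 9), Gamma_tst = 64*s*t^2/(225*s^4 + 184*s^2*t^2 + 16*t^4 + 9), Gamma_ttt = 64*s^2*t/(225*s^4 + 184*s^2*t^2 + 16*t^4 + 9)

E = 1 + (16/9)*t^4 + (40/3)*s^2*t^2 + 25*s^4; F = (32/9)*s*t^3 + (40/3)*s^3*t; G = 1 + (64/9)*s^2*t^2
Gamma^k_ij = (1/2) g^{kl} (d_i g_jl + d_j g_il - d_l g_ij), with g^inv = (1/(EG-F^2)) [[G, -F], [-F, E]]
first partials: E_s = (80/3)*s*t^2 + 100*s^3, E_t = (64/9)*t^3 + (80/3)*s^2*t, F_s = (32/9)*t^3 + 40*s^2*t, F_t = (32/3)*s*t^2 + (40/3)*s^3, G_s = (128/9)*s*t^2, G_t = (128/9)*s^2*t
D = EG - F^2 = 1 + (16/9)*t^4 + (184/9)*s^2*t^2 + 25*s^4
expanded: Gamma^s_ss = (G E_s - 2F F_s + F E_t)/(2D), Gamma^s_st = (G E_t - F G_s)/(2D), Gamma^s_tt = (2G F_t - G G_s - F G_t)/(2D), Gamma^t_ss = (2E F_s - E E_t - F E_s)/(2D), Gamma^t_st = (E G_s - F E_t)/(2D), Gamma^t_tt = (E G_t - 2F F_t + F G_s)/(2D); substitute and cancel common factors


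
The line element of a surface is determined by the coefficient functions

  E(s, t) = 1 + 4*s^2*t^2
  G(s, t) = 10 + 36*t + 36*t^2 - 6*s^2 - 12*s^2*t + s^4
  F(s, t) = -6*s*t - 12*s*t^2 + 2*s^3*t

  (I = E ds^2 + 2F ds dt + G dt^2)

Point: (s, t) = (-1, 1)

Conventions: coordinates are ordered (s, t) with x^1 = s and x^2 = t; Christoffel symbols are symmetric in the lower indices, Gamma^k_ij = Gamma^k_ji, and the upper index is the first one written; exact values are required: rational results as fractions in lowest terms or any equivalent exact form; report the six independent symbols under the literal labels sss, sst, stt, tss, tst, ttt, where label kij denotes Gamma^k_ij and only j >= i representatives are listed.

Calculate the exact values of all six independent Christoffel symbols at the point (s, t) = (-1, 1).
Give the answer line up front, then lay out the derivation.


Answer: Gamma_sss = -4/69, Gamma_sst = 4/69, Gamma_stt = 4/23, Gamma_tss = -16/69, Gamma_tst = 16/69, Gamma_ttt = 16/23

E = 5, F = 16, G = 65 at the point
E_s = -8, E_t = 8, F_s = -12, F_t = 28, G_s = 32, G_t = 96
EG - F^2 = 69;  g^inv = (1/69) * [[65, -16], [-16, 5]]
first-kind symbols [ij,l] = (1/2)(d_i g_jl + d_j g_il - d_l g_ij): [ss,s] = E_s/2 = -4, [ss,t] = F_s - E_t/2 = -16, [st,s] = E_t/2 = 4, [st,t] = G_s/2 = 16, [tt,s] = F_t - G_s/2 = 12, [tt,t] = G_t/2 = 48
Gamma^s_ij = (G*[ij,s] - F*[ij,t])/(EG - F^2), Gamma^t_ij = (E*[ij,t] - F*[ij,s])/(EG - F^2)


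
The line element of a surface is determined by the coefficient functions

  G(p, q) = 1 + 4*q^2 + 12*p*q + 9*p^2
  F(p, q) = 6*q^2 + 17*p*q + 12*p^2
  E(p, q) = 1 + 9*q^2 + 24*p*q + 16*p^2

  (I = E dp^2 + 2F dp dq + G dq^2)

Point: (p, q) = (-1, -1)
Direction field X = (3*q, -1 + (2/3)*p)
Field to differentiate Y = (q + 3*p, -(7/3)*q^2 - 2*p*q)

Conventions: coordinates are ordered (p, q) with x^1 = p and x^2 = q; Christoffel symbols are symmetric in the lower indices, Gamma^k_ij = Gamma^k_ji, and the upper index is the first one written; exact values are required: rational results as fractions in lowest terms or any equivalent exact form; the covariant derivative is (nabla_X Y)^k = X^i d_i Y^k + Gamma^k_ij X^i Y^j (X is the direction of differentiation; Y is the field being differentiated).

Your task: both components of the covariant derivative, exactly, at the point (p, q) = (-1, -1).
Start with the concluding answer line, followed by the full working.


Answer: (nabla_X Y)^p = -14851/675, (nabla_X Y)^q = -3403/135

E = 50, F = 35, G = 26 at the point
E_p = -56, E_q = -42, F_p = -41, F_q = -29, G_p = -30, G_q = -20
EG - F^2 = 75;  g^inv = (1/75) * [[26, -35], [-35, 50]]
first-kind symbols [ij,l] = (1/2)(d_i g_jl + d_j g_il - d_l g_ij): [pp,p] = E_p/2 = -28, [pp,q] = F_p - E_q/2 = -20, [pq,p] = E_q/2 = -21, [pq,q] = G_p/2 = -15, [qq,p] = F_q - G_p/2 = -14, [qq,q] = G_q/2 = -10
Gamma^p_ij = (G*[ij,p] - F*[ij,q])/(EG - F^2), Gamma^q_ij = (E*[ij,q] - F*[ij,p])/(EG - F^2)
Gamma_ppp = -28/75, Gamma_ppq = -7/25, Gamma_pqq = -14/75, Gamma_qpp = -4/15, Gamma_qpq = -1/5, Gamma_qqq = -2/15
X = (-3, -5/3), Y = (-4, -13/3) at the point


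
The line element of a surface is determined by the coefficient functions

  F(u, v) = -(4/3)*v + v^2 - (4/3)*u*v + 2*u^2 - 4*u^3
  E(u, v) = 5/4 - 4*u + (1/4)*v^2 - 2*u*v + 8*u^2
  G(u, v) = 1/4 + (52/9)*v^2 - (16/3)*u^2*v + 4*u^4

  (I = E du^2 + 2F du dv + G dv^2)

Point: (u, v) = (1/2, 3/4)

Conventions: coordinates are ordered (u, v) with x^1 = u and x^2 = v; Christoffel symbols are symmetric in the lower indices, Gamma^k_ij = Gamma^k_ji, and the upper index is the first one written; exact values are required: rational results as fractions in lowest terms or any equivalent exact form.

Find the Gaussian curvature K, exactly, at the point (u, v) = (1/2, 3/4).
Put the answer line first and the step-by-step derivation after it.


Answer: K = -143968/38307

E = 41/64, F = -15/16, G = 11/4, EG - F^2 = 113/128 at the point
E_u = 5/2, E_v = -5/8, F_u = -2, F_v = -1/2, G_u = -2, G_v = 22/3
E_vv = 1/2, F_uv = -4/3, G_uu = 4
Apply the Brioschi formula K = (det M1 - det M2)/(EG - F^2)^2 over the derivative matrices of E, F, G.
M1 = [[-E_vv/2 + F_uv - G_uu/2, E_u/2, F_u - E_v/2], [F_v - G_u/2, E, F], [G_v/2, F, G]] = [[-43/12, 5/4, -27/16], [1/2, 41/64, -15/16], [11/3, -15/16, 11/4]]; det M1 = -13591/3072
M2 = [[0, E_v/2, G_u/2], [E_v/2, E, F], [G_u/2, F, G]] = [[0, -5/16, -1], [-5/16, 41/64, -15/16], [-1, -15/16, 11/4]]; det M2 = -1531/1024
det M1 - det M2 = -4499/1536; K = -4499/1536 / (113/128)^2 = -143968/38307


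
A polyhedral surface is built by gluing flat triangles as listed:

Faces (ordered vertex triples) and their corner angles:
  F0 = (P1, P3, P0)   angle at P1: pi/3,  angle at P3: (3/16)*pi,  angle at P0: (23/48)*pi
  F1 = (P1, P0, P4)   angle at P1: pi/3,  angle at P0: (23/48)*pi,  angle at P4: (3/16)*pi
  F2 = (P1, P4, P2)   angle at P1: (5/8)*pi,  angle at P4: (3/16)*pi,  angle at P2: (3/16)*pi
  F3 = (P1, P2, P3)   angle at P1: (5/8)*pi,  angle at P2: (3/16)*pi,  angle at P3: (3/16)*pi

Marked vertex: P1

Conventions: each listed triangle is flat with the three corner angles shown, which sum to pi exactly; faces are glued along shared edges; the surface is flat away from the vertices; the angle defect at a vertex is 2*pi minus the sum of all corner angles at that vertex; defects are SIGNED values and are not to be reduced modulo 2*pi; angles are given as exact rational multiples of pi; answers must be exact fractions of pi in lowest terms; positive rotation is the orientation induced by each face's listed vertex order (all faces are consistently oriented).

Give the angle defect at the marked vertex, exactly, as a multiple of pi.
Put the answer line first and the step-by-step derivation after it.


Answer: defect(P1) = pi/12

Sum of corner angles at P1: (23/12)*pi
defect = 2*pi - (23/12)*pi


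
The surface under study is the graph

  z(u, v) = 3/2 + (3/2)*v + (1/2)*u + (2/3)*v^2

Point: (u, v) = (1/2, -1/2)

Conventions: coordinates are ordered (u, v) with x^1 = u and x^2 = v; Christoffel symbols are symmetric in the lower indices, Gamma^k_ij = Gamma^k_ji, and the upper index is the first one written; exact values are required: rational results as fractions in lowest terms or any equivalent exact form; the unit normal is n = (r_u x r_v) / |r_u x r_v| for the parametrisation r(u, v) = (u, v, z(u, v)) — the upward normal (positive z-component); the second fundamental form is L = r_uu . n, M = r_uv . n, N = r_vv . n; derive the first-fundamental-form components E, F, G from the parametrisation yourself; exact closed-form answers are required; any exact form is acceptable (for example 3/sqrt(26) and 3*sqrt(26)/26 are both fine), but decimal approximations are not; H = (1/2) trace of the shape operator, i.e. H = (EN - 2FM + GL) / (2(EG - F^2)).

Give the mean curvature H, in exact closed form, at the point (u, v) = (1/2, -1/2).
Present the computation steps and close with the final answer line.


z_u = 1/2, z_v = 5/6, z_uu = 0, z_uv = 0, z_vv = 4/3
E = 5/4, F = 5/12, G = 61/36; answer radicand W^2 = 35/18
unnormalised second-form numerators: l = 0, m = 0, n = 4/3; L = l/sqrt(35/18), and similarly M = m/sqrt(W^2), N = n/sqrt(W^2)
H = (E*n - 2*F*m + G*l) / (2*(EG - F^2)*sqrt(W^2)); E*n - 2*F*m + G*l = 5/3, EG - F^2 = 35/18, so H = (3/7)/sqrt(35/18)

Answer: H = 9*sqrt(70)/245


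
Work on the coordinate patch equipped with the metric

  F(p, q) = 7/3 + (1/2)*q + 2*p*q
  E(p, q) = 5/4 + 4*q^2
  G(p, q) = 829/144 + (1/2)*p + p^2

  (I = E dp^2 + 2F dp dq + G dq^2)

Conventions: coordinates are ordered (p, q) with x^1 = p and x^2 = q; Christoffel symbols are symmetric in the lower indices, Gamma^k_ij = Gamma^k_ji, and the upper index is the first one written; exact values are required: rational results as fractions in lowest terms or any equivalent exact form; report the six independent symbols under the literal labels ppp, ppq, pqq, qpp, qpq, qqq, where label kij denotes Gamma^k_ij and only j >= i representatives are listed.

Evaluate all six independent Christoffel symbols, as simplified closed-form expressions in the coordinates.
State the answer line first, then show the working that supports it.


Answer: Gamma_ppp = (2304*p*q^2 + 576*q^2 + 2688*q)/(720*p^2 - 5376*p*q + 360*p + 13120*q^2 - 1344*q + 1009), Gamma_ppq = (1152*p^2*q + 576*p*q - 1344*p + 13192*q - 336)/(720*p^2 - 5376*p*q + 360*p + 13120*q^2 - 1344*q + 1009), Gamma_pqq = (576*p^3 + 432*p^2 + 3388*p + 829)/(720*p^2 - 5376*p*q + 360*p + 13120*q^2 - 1344*q + 1009), Gamma_qpp = (-4608*q^3 - 1440*q)/(720*p^2 - 5376*p*q + 360*p + 13120*q^2 - 1344*q + 1009), Gamma_qpq = (-2304*p*q^2 + 720*p - 576*q^2 - 5376*q + 180)/(720*p^2 - 5376*p*q + 360*p + 13120*q^2 - 1344*q + 1009), Gamma_qqq = (-1152*p^2*q - 576*p*q - 1344*p - 72*q - 336)/(720*p^2 - 5376*p*q + 360*p + 13120*q^2 - 1344*q + 1009)

E = 5/4 + 4*q^2; F = 7/3 + (1/2)*q + 2*p*q; G = 829/144 + (1/2)*p + p^2
Gamma^k_ij = (1/2) g^{kl} (d_i g_jl + d_j g_il - d_l g_ij), with g^inv = (1/(EG-F^2)) [[G, -F], [-F, E]]
first partials: E_p = 0, E_q = 8*q, F_p = 2*q, F_q = 1/2 + 2*p, G_p = 1/2 + 2*p, G_q = 0
D = EG - F^2 = 1009/576 - (7/3)*q + (5/8)*p + (205/9)*q^2 - (28/3)*p*q + (5/4)*p^2
expanded: Gamma^p_pp = (G E_p - 2F F_p + F E_q)/(2D), Gamma^p_pq = (G E_q - F G_p)/(2D), Gamma^p_qq = (2G F_q - G G_p - F G_q)/(2D), Gamma^q_pp = (2E F_p - E E_q - F E_p)/(2D), Gamma^q_pq = (E G_p - F E_q)/(2D), Gamma^q_qq = (E G_q - 2F F_q + F G_p)/(2D); substitute and cancel common factors


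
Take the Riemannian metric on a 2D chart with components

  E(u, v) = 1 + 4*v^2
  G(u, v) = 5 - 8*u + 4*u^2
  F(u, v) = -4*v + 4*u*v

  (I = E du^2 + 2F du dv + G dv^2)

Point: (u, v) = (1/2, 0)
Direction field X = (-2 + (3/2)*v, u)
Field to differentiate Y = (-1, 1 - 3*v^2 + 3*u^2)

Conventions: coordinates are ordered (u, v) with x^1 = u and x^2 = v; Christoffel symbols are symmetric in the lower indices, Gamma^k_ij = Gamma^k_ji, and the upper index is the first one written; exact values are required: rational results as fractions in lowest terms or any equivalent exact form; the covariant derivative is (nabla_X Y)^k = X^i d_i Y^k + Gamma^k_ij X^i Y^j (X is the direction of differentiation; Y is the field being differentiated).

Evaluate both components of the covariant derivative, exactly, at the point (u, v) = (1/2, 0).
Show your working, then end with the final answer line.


E = 1, F = 0, G = 2 at the point
E_u = 0, E_v = 0, F_u = 0, F_v = -2, G_u = -4, G_v = 0
EG - F^2 = 2;  g^inv = (1/2) * [[2, 0], [0, 1]]
first-kind symbols [ij,l] = (1/2)(d_i g_jl + d_j g_il - d_l g_ij): [uu,u] = E_u/2 = 0, [uu,v] = F_u - E_v/2 = 0, [uv,u] = E_v/2 = 0, [uv,v] = G_u/2 = -2, [vv,u] = F_v - G_u/2 = 0, [vv,v] = G_v/2 = 0
Gamma^u_ij = (G*[ij,u] - F*[ij,v])/(EG - F^2), Gamma^v_ij = (E*[ij,v] - F*[ij,u])/(EG - F^2)
Gamma_uuu = 0, Gamma_uuv = 0, Gamma_uvv = 0, Gamma_vuu = 0, Gamma_vuv = -1, Gamma_vvv = 0
X = (-2, 1/2), Y = (-1, 7/4) at the point

Answer: (nabla_X Y)^u = 0, (nabla_X Y)^v = -2


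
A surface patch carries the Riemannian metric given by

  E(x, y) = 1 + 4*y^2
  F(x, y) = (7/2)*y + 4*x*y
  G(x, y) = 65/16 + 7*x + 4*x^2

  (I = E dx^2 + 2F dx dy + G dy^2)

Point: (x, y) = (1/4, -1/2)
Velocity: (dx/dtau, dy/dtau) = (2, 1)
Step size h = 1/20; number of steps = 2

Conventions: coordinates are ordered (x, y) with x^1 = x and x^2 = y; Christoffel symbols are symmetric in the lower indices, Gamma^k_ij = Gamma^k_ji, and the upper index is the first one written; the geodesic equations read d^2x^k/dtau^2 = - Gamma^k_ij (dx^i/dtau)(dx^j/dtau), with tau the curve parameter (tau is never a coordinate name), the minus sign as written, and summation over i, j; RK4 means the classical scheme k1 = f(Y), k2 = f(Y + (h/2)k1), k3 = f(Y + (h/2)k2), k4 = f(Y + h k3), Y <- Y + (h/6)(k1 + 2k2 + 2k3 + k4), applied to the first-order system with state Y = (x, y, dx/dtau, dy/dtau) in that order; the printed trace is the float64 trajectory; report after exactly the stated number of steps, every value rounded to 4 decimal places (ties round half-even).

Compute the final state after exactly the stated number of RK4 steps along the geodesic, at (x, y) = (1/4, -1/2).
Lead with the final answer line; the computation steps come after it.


Answer: x = 0.4547, y = -0.4118, dx/dtau = 2.0846, dy/dtau = 0.7744

f(Y) = (dx/dtau, dy/dtau, -Gamma^x_ij Y'^i Y'^j, -Gamma^y_ij Y'^i Y'^j) with the Gammas evaluated at the stage position; h = 0.050000; intermediate values shown to 6 dp
step 0: x = 0.2500, y = -0.5000, dx/dtau = 2.0000, dy/dtau = 1.0000
step 1:
  k1: at (x, y) = (0.250000, -0.500000), (dx/dtau, dy/dtau) = (2.000000, 1.000000); Gamma_xxx = 0.000000, Gamma_xxy = -0.283186, Gamma_xyy = 0.000000, Gamma_yxx = 0.000000, Gamma_yxy = 0.637168, Gamma_yyy = 0.000000; k1 = (2.000000, 1.000000, 1.132743, -2.548673)
  k2: at (x, y) = (0.300000, -0.475000), (dx/dtau, dy/dtau) = (2.028319, 0.936283); Gamma_xxx = 0.000000, Gamma_xxy = -0.255892, Gamma_xyy = 0.000000, Gamma_yxx = 0.000000, Gamma_yxy = 0.632997, Gamma_yyy = 0.000000; k2 = (2.028319, 0.936283, 0.971920, -2.404223)
  k3: at (x, y) = (0.300708, -0.476593), (dx/dtau, dy/dtau) = (2.024298, 0.939894); Gamma_xxx = 0.000000, Gamma_xxy = -0.256311, Gamma_xyy = 0.000000, Gamma_yxx = 0.000000, Gamma_yxy = 0.632295, Gamma_yyy = 0.000000; k3 = (2.024298, 0.939894, 0.975329, -2.406042)
  k4: at (x, y) = (0.351215, -0.453005), (dx/dtau, dy/dtau) = (2.048766, 0.879698); Gamma_xxx = 0.000000, Gamma_xxy = -0.231265, Gamma_xyy = 0.000000, Gamma_yxx = 0.000000, Gamma_yxy = 0.625998, Gamma_yyy = 0.000000; k4 = (2.048766, 0.879698, 0.833615, -2.256466)
  Y <- Y + (h/6)(k1 + 2k2 + 2k3 + k4): x = 0.3513, y = -0.4531, dx/dtau = 2.0488, dy/dtau = 0.8798
step 2:
  k1: at (x, y) = (0.351283, -0.453066), (dx/dtau, dy/dtau) = (2.048840, 0.879786); Gamma_xxx = 0.000000, Gamma_xxy = -0.231270, Gamma_xyy = 0.000000, Gamma_yxx = 0.000000, Gamma_yxy = 0.625961, Gamma_yyy = 0.000000; k1 = (2.048840, 0.879786, 0.833746, -2.256643)
  k2: at (x, y) = (0.402504, -0.431072), (dx/dtau, dy/dtau) = (2.069684, 0.823370); Gamma_xxx = 0.000000, Gamma_xxy = -0.208465, Gamma_xyy = 0.000000, Gamma_yxx = 0.000000, Gamma_yxy = 0.617797, Gamma_yyy = 0.000000; k2 = (2.069684, 0.823370, 0.710496, -2.105594)
  k3: at (x, y) = (0.403025, -0.432482), (dx/dtau, dy/dtau) = (2.066603, 0.827146); Gamma_xxx = 0.000000, Gamma_xxy = -0.208889, Gamma_xyy = 0.000000, Gamma_yxx = 0.000000, Gamma_yxy = 0.617287, Gamma_yyy = 0.000000; k3 = (2.066603, 0.827146, 0.714143, -2.110361)
  k4: at (x, y) = (0.454613, -0.411709), (dx/dtau, dy/dtau) = (2.084548, 0.774268); Gamma_xxx = 0.000000, Gamma_xxy = -0.188220, Gamma_xyy = 0.000000, Gamma_yxx = 0.000000, Gamma_yxy = 0.607858, Gamma_yyy = 0.000000; k4 = (2.084548, 0.774268, 0.607575, -1.962163)
  Y <- Y + (h/6)(k1 + 2k2 + 2k3 + k4): x = 0.4547, y = -0.4118, dx/dtau = 2.0846, dy/dtau = 0.7744
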